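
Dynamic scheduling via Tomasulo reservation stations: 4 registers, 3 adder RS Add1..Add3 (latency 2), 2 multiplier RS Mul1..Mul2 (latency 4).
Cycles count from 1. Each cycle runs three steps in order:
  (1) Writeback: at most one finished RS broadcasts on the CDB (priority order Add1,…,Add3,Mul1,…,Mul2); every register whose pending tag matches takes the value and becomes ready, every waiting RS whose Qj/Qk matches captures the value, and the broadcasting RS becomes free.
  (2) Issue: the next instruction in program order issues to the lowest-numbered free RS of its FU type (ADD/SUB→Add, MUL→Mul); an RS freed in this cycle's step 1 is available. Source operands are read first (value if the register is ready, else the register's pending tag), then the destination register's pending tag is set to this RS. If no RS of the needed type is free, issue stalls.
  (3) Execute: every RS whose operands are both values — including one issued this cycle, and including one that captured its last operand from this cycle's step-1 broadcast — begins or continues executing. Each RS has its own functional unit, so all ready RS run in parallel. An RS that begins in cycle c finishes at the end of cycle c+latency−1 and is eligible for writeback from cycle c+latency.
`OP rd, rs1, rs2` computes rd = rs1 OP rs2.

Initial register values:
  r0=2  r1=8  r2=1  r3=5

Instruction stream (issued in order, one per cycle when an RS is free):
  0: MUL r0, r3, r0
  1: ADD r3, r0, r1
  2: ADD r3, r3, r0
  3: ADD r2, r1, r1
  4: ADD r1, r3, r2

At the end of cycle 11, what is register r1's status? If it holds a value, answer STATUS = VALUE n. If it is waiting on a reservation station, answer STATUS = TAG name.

STATUS = VALUE 44

c1: issue MUL r0<-Mul1 | r0:Mul1,r1:8,r2:1,r3:5
c2: issue ADD r3<-Add1 | r0:Mul1,r1:8,r2:1,r3:Add1
c3: issue ADD r3<-Add2 | r0:Mul1,r1:8,r2:1,r3:Add2
c4: issue ADD r2<-Add3 | r0:Mul1,r1:8,r2:Add3,r3:Add2
c5: CDB Mul1=10; stall | r0:10,r1:8,r2:Add3,r3:Add2
c6: CDB Add3=16; issue ADD r1<-Add3 | r0:10,r1:Add3,r2:16,r3:Add2
c7: CDB Add1=18 | r0:10,r1:Add3,r2:16,r3:Add2
c8: - | r0:10,r1:Add3,r2:16,r3:Add2
c9: CDB Add2=28 | r0:10,r1:Add3,r2:16,r3:28
c10: - | r0:10,r1:Add3,r2:16,r3:28
c11: CDB Add3=44 | r0:10,r1:44,r2:16,r3:28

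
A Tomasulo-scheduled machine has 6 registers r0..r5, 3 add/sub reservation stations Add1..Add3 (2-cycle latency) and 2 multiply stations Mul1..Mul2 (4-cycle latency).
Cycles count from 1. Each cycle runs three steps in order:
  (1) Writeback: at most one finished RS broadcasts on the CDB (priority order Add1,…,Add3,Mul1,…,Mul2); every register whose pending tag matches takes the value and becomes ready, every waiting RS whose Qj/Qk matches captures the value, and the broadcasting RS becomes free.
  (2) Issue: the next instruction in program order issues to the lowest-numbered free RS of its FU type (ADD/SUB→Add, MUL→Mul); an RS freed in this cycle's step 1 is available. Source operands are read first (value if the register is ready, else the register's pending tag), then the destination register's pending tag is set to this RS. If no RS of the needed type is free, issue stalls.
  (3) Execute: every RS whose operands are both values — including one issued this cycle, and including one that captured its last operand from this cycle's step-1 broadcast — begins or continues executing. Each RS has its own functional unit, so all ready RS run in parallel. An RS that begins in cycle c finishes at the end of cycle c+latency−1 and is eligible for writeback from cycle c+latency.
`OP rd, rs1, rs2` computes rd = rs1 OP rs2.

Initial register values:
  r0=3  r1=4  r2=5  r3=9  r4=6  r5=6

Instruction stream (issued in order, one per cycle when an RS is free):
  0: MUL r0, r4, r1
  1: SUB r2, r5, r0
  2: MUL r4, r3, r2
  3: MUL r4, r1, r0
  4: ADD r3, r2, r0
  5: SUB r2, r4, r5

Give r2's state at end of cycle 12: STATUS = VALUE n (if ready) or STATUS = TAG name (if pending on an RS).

cycle 1: issue MUL r0<-Mul1 // r0:Mul1,r1:4,r2:5,r3:9,r4:6,r5:6
cycle 2: issue SUB r2<-Add1 // r0:Mul1,r1:4,r2:Add1,r3:9,r4:6,r5:6
cycle 3: issue MUL r4<-Mul2 // r0:Mul1,r1:4,r2:Add1,r3:9,r4:Mul2,r5:6
cycle 4: stall // r0:Mul1,r1:4,r2:Add1,r3:9,r4:Mul2,r5:6
cycle 5: CDB Mul1=24; issue MUL r4<-Mul1 // r0:24,r1:4,r2:Add1,r3:9,r4:Mul1,r5:6
cycle 6: issue ADD r3<-Add2 // r0:24,r1:4,r2:Add1,r3:Add2,r4:Mul1,r5:6
cycle 7: CDB Add1=-18; issue SUB r2<-Add1 // r0:24,r1:4,r2:Add1,r3:Add2,r4:Mul1,r5:6
cycle 8: - // r0:24,r1:4,r2:Add1,r3:Add2,r4:Mul1,r5:6
cycle 9: CDB Add2=6 // r0:24,r1:4,r2:Add1,r3:6,r4:Mul1,r5:6
cycle 10: CDB Mul1=96 // r0:24,r1:4,r2:Add1,r3:6,r4:96,r5:6
cycle 11: CDB Mul2=-162 // r0:24,r1:4,r2:Add1,r3:6,r4:96,r5:6
cycle 12: CDB Add1=90 // r0:24,r1:4,r2:90,r3:6,r4:96,r5:6

STATUS = VALUE 90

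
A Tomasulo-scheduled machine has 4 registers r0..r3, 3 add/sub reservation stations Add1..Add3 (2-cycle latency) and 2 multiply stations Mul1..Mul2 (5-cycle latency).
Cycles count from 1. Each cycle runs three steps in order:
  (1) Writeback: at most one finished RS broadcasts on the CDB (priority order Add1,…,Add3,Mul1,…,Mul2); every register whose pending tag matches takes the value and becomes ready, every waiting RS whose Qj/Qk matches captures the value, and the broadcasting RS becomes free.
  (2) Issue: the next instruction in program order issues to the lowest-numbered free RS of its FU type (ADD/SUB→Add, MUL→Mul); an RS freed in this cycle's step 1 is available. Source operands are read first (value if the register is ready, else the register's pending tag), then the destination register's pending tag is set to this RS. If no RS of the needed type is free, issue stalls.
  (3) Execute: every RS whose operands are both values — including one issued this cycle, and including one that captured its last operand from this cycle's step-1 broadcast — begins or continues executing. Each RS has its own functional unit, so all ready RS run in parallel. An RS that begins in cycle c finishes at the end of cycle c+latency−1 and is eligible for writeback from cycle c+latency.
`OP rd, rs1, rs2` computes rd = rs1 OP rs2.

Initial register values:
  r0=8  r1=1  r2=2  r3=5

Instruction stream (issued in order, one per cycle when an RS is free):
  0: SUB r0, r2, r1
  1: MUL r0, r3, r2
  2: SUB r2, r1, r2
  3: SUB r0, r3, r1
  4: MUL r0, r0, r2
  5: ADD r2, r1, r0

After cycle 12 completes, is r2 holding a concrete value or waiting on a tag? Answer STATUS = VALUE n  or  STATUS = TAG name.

STATUS = TAG Add1

cycle 1: issue SUB r0<-Add1 // r0:Add1,r1:1,r2:2,r3:5
cycle 2: issue MUL r0<-Mul1 // r0:Mul1,r1:1,r2:2,r3:5
cycle 3: CDB Add1=1; issue SUB r2<-Add1 // r0:Mul1,r1:1,r2:Add1,r3:5
cycle 4: issue SUB r0<-Add2 // r0:Add2,r1:1,r2:Add1,r3:5
cycle 5: CDB Add1=-1; issue MUL r0<-Mul2 // r0:Mul2,r1:1,r2:-1,r3:5
cycle 6: CDB Add2=4; issue ADD r2<-Add1 // r0:Mul2,r1:1,r2:Add1,r3:5
cycle 7: CDB Mul1=10 // r0:Mul2,r1:1,r2:Add1,r3:5
cycle 8: - // r0:Mul2,r1:1,r2:Add1,r3:5
cycle 9: - // r0:Mul2,r1:1,r2:Add1,r3:5
cycle 10: - // r0:Mul2,r1:1,r2:Add1,r3:5
cycle 11: CDB Mul2=-4 // r0:-4,r1:1,r2:Add1,r3:5
cycle 12: - // r0:-4,r1:1,r2:Add1,r3:5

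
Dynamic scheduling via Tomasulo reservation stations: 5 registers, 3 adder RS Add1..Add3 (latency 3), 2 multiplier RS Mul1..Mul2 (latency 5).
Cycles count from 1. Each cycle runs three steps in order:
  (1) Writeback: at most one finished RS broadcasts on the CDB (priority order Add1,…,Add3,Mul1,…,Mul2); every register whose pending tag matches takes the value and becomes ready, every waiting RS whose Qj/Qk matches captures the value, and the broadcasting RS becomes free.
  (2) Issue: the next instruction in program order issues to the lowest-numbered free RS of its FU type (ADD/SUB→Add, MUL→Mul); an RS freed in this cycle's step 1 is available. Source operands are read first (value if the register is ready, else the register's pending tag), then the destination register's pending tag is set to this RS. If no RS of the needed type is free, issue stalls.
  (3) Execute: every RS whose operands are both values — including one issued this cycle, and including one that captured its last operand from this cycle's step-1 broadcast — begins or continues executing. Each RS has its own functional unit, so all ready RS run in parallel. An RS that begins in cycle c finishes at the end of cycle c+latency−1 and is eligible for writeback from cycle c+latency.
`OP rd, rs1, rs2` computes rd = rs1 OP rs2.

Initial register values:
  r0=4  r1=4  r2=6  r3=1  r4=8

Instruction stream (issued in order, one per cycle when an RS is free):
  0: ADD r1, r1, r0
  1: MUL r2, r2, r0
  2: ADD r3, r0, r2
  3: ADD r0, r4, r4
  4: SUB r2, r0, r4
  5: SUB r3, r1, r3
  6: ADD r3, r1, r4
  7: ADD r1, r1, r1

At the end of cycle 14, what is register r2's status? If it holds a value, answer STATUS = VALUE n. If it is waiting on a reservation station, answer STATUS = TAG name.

  c1: issue ADD r1<-Add1  regs: r0:4,r1:Add1,r2:6,r3:1,r4:8
  c2: issue MUL r2<-Mul1  regs: r0:4,r1:Add1,r2:Mul1,r3:1,r4:8
  c3: issue ADD r3<-Add2  regs: r0:4,r1:Add1,r2:Mul1,r3:Add2,r4:8
  c4: CDB Add1=8; issue ADD r0<-Add1  regs: r0:Add1,r1:8,r2:Mul1,r3:Add2,r4:8
  c5: issue SUB r2<-Add3  regs: r0:Add1,r1:8,r2:Add3,r3:Add2,r4:8
  c6: stall  regs: r0:Add1,r1:8,r2:Add3,r3:Add2,r4:8
  c7: CDB Add1=16; issue SUB r3<-Add1  regs: r0:16,r1:8,r2:Add3,r3:Add1,r4:8
  c8: CDB Mul1=24; stall  regs: r0:16,r1:8,r2:Add3,r3:Add1,r4:8
  c9: stall  regs: r0:16,r1:8,r2:Add3,r3:Add1,r4:8
  c10: CDB Add3=8; issue ADD r3<-Add3  regs: r0:16,r1:8,r2:8,r3:Add3,r4:8
  c11: CDB Add2=28; issue ADD r1<-Add2  regs: r0:16,r1:Add2,r2:8,r3:Add3,r4:8
  c12: -  regs: r0:16,r1:Add2,r2:8,r3:Add3,r4:8
  c13: CDB Add3=16  regs: r0:16,r1:Add2,r2:8,r3:16,r4:8
  c14: CDB Add1=-20  regs: r0:16,r1:Add2,r2:8,r3:16,r4:8

STATUS = VALUE 8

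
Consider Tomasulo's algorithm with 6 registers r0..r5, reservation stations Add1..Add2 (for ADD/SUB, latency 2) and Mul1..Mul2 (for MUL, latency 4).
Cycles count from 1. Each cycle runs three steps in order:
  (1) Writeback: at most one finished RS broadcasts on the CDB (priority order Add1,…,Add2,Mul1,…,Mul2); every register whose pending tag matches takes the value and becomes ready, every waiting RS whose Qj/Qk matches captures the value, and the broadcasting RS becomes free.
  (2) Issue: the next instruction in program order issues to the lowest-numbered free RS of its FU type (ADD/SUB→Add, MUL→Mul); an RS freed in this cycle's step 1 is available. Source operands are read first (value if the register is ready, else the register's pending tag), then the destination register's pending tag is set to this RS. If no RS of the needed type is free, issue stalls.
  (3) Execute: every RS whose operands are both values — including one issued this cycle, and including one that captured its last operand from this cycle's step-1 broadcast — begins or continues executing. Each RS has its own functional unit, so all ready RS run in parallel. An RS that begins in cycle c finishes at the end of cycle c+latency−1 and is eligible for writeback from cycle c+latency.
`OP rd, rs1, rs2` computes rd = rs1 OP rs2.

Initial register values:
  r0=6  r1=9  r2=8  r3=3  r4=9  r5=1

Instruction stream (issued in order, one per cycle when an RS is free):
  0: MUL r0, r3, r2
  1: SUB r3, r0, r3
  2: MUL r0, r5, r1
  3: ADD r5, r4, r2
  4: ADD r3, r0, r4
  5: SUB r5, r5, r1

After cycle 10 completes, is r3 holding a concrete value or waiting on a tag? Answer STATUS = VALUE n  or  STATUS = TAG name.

  c1: issue MUL r0<-Mul1  regs: r0:Mul1,r1:9,r2:8,r3:3,r4:9,r5:1
  c2: issue SUB r3<-Add1  regs: r0:Mul1,r1:9,r2:8,r3:Add1,r4:9,r5:1
  c3: issue MUL r0<-Mul2  regs: r0:Mul2,r1:9,r2:8,r3:Add1,r4:9,r5:1
  c4: issue ADD r5<-Add2  regs: r0:Mul2,r1:9,r2:8,r3:Add1,r4:9,r5:Add2
  c5: CDB Mul1=24; stall  regs: r0:Mul2,r1:9,r2:8,r3:Add1,r4:9,r5:Add2
  c6: CDB Add2=17; issue ADD r3<-Add2  regs: r0:Mul2,r1:9,r2:8,r3:Add2,r4:9,r5:17
  c7: CDB Add1=21; issue SUB r5<-Add1  regs: r0:Mul2,r1:9,r2:8,r3:Add2,r4:9,r5:Add1
  c8: CDB Mul2=9  regs: r0:9,r1:9,r2:8,r3:Add2,r4:9,r5:Add1
  c9: CDB Add1=8  regs: r0:9,r1:9,r2:8,r3:Add2,r4:9,r5:8
  c10: CDB Add2=18  regs: r0:9,r1:9,r2:8,r3:18,r4:9,r5:8

STATUS = VALUE 18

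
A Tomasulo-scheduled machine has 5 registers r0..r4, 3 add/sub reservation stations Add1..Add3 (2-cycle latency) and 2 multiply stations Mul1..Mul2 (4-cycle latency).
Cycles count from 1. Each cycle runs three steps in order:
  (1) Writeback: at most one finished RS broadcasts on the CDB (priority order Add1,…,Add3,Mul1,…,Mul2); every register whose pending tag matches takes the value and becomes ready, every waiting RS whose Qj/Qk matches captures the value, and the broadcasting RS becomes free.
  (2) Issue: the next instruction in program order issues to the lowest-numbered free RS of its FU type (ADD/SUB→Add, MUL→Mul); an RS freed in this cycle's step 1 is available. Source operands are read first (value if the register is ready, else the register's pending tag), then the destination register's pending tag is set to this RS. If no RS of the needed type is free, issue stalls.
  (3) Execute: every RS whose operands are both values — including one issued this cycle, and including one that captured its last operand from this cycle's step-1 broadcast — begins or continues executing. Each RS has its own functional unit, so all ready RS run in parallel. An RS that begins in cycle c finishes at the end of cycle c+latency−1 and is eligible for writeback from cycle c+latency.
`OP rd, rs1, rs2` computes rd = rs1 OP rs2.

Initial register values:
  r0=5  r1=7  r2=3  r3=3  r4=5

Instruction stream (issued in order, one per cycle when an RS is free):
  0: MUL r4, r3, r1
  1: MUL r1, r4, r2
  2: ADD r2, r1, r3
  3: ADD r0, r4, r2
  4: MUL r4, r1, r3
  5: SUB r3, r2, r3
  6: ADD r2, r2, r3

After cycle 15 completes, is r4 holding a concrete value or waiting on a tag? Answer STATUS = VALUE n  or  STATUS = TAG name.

cycle 1: issue MUL r4<-Mul1 // r0:5,r1:7,r2:3,r3:3,r4:Mul1
cycle 2: issue MUL r1<-Mul2 // r0:5,r1:Mul2,r2:3,r3:3,r4:Mul1
cycle 3: issue ADD r2<-Add1 // r0:5,r1:Mul2,r2:Add1,r3:3,r4:Mul1
cycle 4: issue ADD r0<-Add2 // r0:Add2,r1:Mul2,r2:Add1,r3:3,r4:Mul1
cycle 5: CDB Mul1=21; issue MUL r4<-Mul1 // r0:Add2,r1:Mul2,r2:Add1,r3:3,r4:Mul1
cycle 6: issue SUB r3<-Add3 // r0:Add2,r1:Mul2,r2:Add1,r3:Add3,r4:Mul1
cycle 7: stall // r0:Add2,r1:Mul2,r2:Add1,r3:Add3,r4:Mul1
cycle 8: stall // r0:Add2,r1:Mul2,r2:Add1,r3:Add3,r4:Mul1
cycle 9: CDB Mul2=63; stall // r0:Add2,r1:63,r2:Add1,r3:Add3,r4:Mul1
cycle 10: stall // r0:Add2,r1:63,r2:Add1,r3:Add3,r4:Mul1
cycle 11: CDB Add1=66; issue ADD r2<-Add1 // r0:Add2,r1:63,r2:Add1,r3:Add3,r4:Mul1
cycle 12: - // r0:Add2,r1:63,r2:Add1,r3:Add3,r4:Mul1
cycle 13: CDB Add2=87 // r0:87,r1:63,r2:Add1,r3:Add3,r4:Mul1
cycle 14: CDB Add3=63 // r0:87,r1:63,r2:Add1,r3:63,r4:Mul1
cycle 15: CDB Mul1=189 // r0:87,r1:63,r2:Add1,r3:63,r4:189

STATUS = VALUE 189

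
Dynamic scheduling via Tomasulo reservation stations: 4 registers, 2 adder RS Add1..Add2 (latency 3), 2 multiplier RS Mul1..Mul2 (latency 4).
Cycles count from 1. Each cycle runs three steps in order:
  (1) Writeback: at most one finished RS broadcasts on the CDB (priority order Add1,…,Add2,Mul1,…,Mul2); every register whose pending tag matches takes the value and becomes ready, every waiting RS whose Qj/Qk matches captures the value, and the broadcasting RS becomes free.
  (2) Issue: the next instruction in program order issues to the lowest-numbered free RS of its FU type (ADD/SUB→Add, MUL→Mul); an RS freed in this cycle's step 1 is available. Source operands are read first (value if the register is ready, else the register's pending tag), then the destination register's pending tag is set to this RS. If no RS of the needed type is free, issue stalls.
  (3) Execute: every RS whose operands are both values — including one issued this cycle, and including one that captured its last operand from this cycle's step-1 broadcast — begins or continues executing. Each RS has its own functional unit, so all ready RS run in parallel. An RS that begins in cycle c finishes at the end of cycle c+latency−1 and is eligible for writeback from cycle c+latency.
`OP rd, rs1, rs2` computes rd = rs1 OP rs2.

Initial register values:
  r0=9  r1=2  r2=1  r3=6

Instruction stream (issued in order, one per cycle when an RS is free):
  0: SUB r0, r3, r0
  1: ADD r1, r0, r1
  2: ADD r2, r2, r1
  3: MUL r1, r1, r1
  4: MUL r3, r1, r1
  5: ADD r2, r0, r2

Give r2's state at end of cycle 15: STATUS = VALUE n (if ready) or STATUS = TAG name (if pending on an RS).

c1: issue SUB r0<-Add1 | r0:Add1,r1:2,r2:1,r3:6
c2: issue ADD r1<-Add2 | r0:Add1,r1:Add2,r2:1,r3:6
c3: stall | r0:Add1,r1:Add2,r2:1,r3:6
c4: CDB Add1=-3; issue ADD r2<-Add1 | r0:-3,r1:Add2,r2:Add1,r3:6
c5: issue MUL r1<-Mul1 | r0:-3,r1:Mul1,r2:Add1,r3:6
c6: issue MUL r3<-Mul2 | r0:-3,r1:Mul1,r2:Add1,r3:Mul2
c7: CDB Add2=-1; issue ADD r2<-Add2 | r0:-3,r1:Mul1,r2:Add2,r3:Mul2
c8: - | r0:-3,r1:Mul1,r2:Add2,r3:Mul2
c9: - | r0:-3,r1:Mul1,r2:Add2,r3:Mul2
c10: CDB Add1=0 | r0:-3,r1:Mul1,r2:Add2,r3:Mul2
c11: CDB Mul1=1 | r0:-3,r1:1,r2:Add2,r3:Mul2
c12: - | r0:-3,r1:1,r2:Add2,r3:Mul2
c13: CDB Add2=-3 | r0:-3,r1:1,r2:-3,r3:Mul2
c14: - | r0:-3,r1:1,r2:-3,r3:Mul2
c15: CDB Mul2=1 | r0:-3,r1:1,r2:-3,r3:1

STATUS = VALUE -3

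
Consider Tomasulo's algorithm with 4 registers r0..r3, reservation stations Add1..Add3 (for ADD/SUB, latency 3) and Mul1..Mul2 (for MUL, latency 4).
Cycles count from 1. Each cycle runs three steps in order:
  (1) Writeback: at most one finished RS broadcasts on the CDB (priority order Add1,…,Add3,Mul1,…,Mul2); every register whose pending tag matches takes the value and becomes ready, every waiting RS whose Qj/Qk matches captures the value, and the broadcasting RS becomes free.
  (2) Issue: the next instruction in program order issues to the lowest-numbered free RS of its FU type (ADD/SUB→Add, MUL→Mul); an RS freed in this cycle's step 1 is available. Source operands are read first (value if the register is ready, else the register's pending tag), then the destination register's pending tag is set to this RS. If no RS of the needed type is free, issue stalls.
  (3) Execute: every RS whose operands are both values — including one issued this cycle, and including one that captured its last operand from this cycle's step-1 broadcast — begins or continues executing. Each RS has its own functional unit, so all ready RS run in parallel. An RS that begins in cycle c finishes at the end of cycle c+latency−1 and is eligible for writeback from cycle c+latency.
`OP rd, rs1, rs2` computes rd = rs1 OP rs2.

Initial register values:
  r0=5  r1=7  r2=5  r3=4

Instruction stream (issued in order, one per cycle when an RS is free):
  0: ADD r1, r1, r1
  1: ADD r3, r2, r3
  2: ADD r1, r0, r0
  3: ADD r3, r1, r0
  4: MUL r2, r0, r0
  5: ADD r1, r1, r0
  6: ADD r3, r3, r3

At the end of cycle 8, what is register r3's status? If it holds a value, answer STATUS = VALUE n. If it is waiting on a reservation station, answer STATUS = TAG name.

STATUS = TAG Add3

cycle 1: issue ADD r1<-Add1 // r0:5,r1:Add1,r2:5,r3:4
cycle 2: issue ADD r3<-Add2 // r0:5,r1:Add1,r2:5,r3:Add2
cycle 3: issue ADD r1<-Add3 // r0:5,r1:Add3,r2:5,r3:Add2
cycle 4: CDB Add1=14; issue ADD r3<-Add1 // r0:5,r1:Add3,r2:5,r3:Add1
cycle 5: CDB Add2=9; issue MUL r2<-Mul1 // r0:5,r1:Add3,r2:Mul1,r3:Add1
cycle 6: CDB Add3=10; issue ADD r1<-Add2 // r0:5,r1:Add2,r2:Mul1,r3:Add1
cycle 7: issue ADD r3<-Add3 // r0:5,r1:Add2,r2:Mul1,r3:Add3
cycle 8: - // r0:5,r1:Add2,r2:Mul1,r3:Add3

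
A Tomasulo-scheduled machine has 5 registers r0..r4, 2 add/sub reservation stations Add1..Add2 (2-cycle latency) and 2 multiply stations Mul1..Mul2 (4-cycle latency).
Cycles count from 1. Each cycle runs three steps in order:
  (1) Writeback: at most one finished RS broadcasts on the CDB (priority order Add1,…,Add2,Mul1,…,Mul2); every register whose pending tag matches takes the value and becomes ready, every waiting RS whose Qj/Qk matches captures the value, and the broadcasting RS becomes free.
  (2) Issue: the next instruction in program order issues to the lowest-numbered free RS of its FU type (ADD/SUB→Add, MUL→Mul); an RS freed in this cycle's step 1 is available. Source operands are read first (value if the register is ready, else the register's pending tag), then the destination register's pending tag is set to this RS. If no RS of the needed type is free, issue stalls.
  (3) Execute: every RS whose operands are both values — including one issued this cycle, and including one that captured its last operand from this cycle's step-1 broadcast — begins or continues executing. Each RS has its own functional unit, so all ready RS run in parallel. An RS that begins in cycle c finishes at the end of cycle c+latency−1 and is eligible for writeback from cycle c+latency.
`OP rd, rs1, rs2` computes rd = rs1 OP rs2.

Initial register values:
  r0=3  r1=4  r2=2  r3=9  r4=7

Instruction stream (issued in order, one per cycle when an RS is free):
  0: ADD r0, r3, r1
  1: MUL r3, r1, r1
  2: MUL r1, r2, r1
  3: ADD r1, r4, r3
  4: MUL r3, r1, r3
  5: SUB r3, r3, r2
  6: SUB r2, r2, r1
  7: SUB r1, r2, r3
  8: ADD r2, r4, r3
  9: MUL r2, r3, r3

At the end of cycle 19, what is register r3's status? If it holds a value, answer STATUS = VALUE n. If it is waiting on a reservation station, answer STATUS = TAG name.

STATUS = VALUE 366

cycle 1: issue ADD r0<-Add1 // r0:Add1,r1:4,r2:2,r3:9,r4:7
cycle 2: issue MUL r3<-Mul1 // r0:Add1,r1:4,r2:2,r3:Mul1,r4:7
cycle 3: CDB Add1=13; issue MUL r1<-Mul2 // r0:13,r1:Mul2,r2:2,r3:Mul1,r4:7
cycle 4: issue ADD r1<-Add1 // r0:13,r1:Add1,r2:2,r3:Mul1,r4:7
cycle 5: stall // r0:13,r1:Add1,r2:2,r3:Mul1,r4:7
cycle 6: CDB Mul1=16; issue MUL r3<-Mul1 // r0:13,r1:Add1,r2:2,r3:Mul1,r4:7
cycle 7: CDB Mul2=8; issue SUB r3<-Add2 // r0:13,r1:Add1,r2:2,r3:Add2,r4:7
cycle 8: CDB Add1=23; issue SUB r2<-Add1 // r0:13,r1:23,r2:Add1,r3:Add2,r4:7
cycle 9: stall // r0:13,r1:23,r2:Add1,r3:Add2,r4:7
cycle 10: CDB Add1=-21; issue SUB r1<-Add1 // r0:13,r1:Add1,r2:-21,r3:Add2,r4:7
cycle 11: stall // r0:13,r1:Add1,r2:-21,r3:Add2,r4:7
cycle 12: CDB Mul1=368; stall // r0:13,r1:Add1,r2:-21,r3:Add2,r4:7
cycle 13: stall // r0:13,r1:Add1,r2:-21,r3:Add2,r4:7
cycle 14: CDB Add2=366; issue ADD r2<-Add2 // r0:13,r1:Add1,r2:Add2,r3:366,r4:7
cycle 15: issue MUL r2<-Mul1 // r0:13,r1:Add1,r2:Mul1,r3:366,r4:7
cycle 16: CDB Add1=-387 // r0:13,r1:-387,r2:Mul1,r3:366,r4:7
cycle 17: CDB Add2=373 // r0:13,r1:-387,r2:Mul1,r3:366,r4:7
cycle 18: - // r0:13,r1:-387,r2:Mul1,r3:366,r4:7
cycle 19: CDB Mul1=133956 // r0:13,r1:-387,r2:133956,r3:366,r4:7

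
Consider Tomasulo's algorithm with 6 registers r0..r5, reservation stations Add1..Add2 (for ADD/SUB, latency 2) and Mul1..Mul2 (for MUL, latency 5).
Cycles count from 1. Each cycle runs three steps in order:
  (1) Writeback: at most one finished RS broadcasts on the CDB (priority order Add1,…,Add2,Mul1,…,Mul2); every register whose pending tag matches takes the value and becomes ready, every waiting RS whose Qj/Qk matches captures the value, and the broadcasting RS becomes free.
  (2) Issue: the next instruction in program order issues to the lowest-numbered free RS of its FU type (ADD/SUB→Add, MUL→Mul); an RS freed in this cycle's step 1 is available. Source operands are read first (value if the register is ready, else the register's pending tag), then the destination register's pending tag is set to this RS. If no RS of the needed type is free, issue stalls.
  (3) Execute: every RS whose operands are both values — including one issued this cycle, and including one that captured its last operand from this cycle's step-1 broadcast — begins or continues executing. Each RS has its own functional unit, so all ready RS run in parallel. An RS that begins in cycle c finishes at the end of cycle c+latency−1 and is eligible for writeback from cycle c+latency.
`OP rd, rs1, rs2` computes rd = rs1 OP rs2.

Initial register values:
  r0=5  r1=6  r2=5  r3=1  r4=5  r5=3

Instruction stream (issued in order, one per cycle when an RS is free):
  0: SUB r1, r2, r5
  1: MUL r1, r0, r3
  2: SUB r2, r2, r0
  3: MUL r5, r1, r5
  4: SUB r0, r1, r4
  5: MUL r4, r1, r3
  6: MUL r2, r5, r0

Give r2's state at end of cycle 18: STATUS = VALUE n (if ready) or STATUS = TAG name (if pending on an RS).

cycle 1: issue SUB r1<-Add1 // r0:5,r1:Add1,r2:5,r3:1,r4:5,r5:3
cycle 2: issue MUL r1<-Mul1 // r0:5,r1:Mul1,r2:5,r3:1,r4:5,r5:3
cycle 3: CDB Add1=2; issue SUB r2<-Add1 // r0:5,r1:Mul1,r2:Add1,r3:1,r4:5,r5:3
cycle 4: issue MUL r5<-Mul2 // r0:5,r1:Mul1,r2:Add1,r3:1,r4:5,r5:Mul2
cycle 5: CDB Add1=0; issue SUB r0<-Add1 // r0:Add1,r1:Mul1,r2:0,r3:1,r4:5,r5:Mul2
cycle 6: stall // r0:Add1,r1:Mul1,r2:0,r3:1,r4:5,r5:Mul2
cycle 7: CDB Mul1=5; issue MUL r4<-Mul1 // r0:Add1,r1:5,r2:0,r3:1,r4:Mul1,r5:Mul2
cycle 8: stall // r0:Add1,r1:5,r2:0,r3:1,r4:Mul1,r5:Mul2
cycle 9: CDB Add1=0; stall // r0:0,r1:5,r2:0,r3:1,r4:Mul1,r5:Mul2
cycle 10: stall // r0:0,r1:5,r2:0,r3:1,r4:Mul1,r5:Mul2
cycle 11: stall // r0:0,r1:5,r2:0,r3:1,r4:Mul1,r5:Mul2
cycle 12: CDB Mul1=5; issue MUL r2<-Mul1 // r0:0,r1:5,r2:Mul1,r3:1,r4:5,r5:Mul2
cycle 13: CDB Mul2=15 // r0:0,r1:5,r2:Mul1,r3:1,r4:5,r5:15
cycle 14: - // r0:0,r1:5,r2:Mul1,r3:1,r4:5,r5:15
cycle 15: - // r0:0,r1:5,r2:Mul1,r3:1,r4:5,r5:15
cycle 16: - // r0:0,r1:5,r2:Mul1,r3:1,r4:5,r5:15
cycle 17: - // r0:0,r1:5,r2:Mul1,r3:1,r4:5,r5:15
cycle 18: CDB Mul1=0 // r0:0,r1:5,r2:0,r3:1,r4:5,r5:15

STATUS = VALUE 0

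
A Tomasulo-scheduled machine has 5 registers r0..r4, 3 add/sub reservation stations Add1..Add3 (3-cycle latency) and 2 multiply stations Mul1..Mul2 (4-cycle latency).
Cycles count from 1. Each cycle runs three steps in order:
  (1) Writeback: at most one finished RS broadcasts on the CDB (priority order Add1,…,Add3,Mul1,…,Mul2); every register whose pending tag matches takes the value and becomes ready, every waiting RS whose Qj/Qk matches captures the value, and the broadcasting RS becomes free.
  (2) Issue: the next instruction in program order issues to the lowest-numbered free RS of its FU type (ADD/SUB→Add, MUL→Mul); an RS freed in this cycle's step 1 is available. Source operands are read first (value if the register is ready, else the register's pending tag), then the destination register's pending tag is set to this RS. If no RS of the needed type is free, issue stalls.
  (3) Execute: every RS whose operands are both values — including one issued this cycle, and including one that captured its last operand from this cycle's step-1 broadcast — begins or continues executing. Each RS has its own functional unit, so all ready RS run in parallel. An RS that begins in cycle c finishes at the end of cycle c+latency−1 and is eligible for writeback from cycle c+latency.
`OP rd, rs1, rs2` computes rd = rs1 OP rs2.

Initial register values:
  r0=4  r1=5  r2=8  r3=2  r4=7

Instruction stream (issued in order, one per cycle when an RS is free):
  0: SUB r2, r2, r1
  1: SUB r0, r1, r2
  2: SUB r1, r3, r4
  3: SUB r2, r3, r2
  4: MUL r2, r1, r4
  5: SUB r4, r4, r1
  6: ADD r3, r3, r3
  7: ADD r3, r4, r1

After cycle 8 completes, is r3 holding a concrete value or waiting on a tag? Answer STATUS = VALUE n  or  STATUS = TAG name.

c1: issue SUB r2<-Add1 | r0:4,r1:5,r2:Add1,r3:2,r4:7
c2: issue SUB r0<-Add2 | r0:Add2,r1:5,r2:Add1,r3:2,r4:7
c3: issue SUB r1<-Add3 | r0:Add2,r1:Add3,r2:Add1,r3:2,r4:7
c4: CDB Add1=3; issue SUB r2<-Add1 | r0:Add2,r1:Add3,r2:Add1,r3:2,r4:7
c5: issue MUL r2<-Mul1 | r0:Add2,r1:Add3,r2:Mul1,r3:2,r4:7
c6: CDB Add3=-5; issue SUB r4<-Add3 | r0:Add2,r1:-5,r2:Mul1,r3:2,r4:Add3
c7: CDB Add1=-1; issue ADD r3<-Add1 | r0:Add2,r1:-5,r2:Mul1,r3:Add1,r4:Add3
c8: CDB Add2=2; issue ADD r3<-Add2 | r0:2,r1:-5,r2:Mul1,r3:Add2,r4:Add3

STATUS = TAG Add2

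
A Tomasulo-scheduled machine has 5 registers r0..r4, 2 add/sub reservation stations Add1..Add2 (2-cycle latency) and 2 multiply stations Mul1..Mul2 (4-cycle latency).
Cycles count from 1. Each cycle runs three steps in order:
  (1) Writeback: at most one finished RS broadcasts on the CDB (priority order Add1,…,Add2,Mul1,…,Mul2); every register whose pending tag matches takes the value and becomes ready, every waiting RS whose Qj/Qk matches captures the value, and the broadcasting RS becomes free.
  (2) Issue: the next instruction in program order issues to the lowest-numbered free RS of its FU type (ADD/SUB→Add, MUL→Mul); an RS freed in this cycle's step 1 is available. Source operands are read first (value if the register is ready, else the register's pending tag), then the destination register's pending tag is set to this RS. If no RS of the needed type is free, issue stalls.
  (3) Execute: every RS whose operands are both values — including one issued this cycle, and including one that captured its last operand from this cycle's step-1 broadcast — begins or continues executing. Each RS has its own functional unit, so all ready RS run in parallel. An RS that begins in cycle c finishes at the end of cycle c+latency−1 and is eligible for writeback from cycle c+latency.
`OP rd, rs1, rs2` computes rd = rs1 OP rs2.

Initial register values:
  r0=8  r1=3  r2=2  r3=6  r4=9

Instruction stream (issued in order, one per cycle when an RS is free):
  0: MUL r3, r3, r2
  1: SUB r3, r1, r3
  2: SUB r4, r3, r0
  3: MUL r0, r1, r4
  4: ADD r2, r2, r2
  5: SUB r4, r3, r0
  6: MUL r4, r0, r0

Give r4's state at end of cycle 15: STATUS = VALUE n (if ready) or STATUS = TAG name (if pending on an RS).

STATUS = TAG Mul1

  c1: issue MUL r3<-Mul1  regs: r0:8,r1:3,r2:2,r3:Mul1,r4:9
  c2: issue SUB r3<-Add1  regs: r0:8,r1:3,r2:2,r3:Add1,r4:9
  c3: issue SUB r4<-Add2  regs: r0:8,r1:3,r2:2,r3:Add1,r4:Add2
  c4: issue MUL r0<-Mul2  regs: r0:Mul2,r1:3,r2:2,r3:Add1,r4:Add2
  c5: CDB Mul1=12; stall  regs: r0:Mul2,r1:3,r2:2,r3:Add1,r4:Add2
  c6: stall  regs: r0:Mul2,r1:3,r2:2,r3:Add1,r4:Add2
  c7: CDB Add1=-9; issue ADD r2<-Add1  regs: r0:Mul2,r1:3,r2:Add1,r3:-9,r4:Add2
  c8: stall  regs: r0:Mul2,r1:3,r2:Add1,r3:-9,r4:Add2
  c9: CDB Add1=4; issue SUB r4<-Add1  regs: r0:Mul2,r1:3,r2:4,r3:-9,r4:Add1
  c10: CDB Add2=-17; issue MUL r4<-Mul1  regs: r0:Mul2,r1:3,r2:4,r3:-9,r4:Mul1
  c11: -  regs: r0:Mul2,r1:3,r2:4,r3:-9,r4:Mul1
  c12: -  regs: r0:Mul2,r1:3,r2:4,r3:-9,r4:Mul1
  c13: -  regs: r0:Mul2,r1:3,r2:4,r3:-9,r4:Mul1
  c14: CDB Mul2=-51  regs: r0:-51,r1:3,r2:4,r3:-9,r4:Mul1
  c15: -  regs: r0:-51,r1:3,r2:4,r3:-9,r4:Mul1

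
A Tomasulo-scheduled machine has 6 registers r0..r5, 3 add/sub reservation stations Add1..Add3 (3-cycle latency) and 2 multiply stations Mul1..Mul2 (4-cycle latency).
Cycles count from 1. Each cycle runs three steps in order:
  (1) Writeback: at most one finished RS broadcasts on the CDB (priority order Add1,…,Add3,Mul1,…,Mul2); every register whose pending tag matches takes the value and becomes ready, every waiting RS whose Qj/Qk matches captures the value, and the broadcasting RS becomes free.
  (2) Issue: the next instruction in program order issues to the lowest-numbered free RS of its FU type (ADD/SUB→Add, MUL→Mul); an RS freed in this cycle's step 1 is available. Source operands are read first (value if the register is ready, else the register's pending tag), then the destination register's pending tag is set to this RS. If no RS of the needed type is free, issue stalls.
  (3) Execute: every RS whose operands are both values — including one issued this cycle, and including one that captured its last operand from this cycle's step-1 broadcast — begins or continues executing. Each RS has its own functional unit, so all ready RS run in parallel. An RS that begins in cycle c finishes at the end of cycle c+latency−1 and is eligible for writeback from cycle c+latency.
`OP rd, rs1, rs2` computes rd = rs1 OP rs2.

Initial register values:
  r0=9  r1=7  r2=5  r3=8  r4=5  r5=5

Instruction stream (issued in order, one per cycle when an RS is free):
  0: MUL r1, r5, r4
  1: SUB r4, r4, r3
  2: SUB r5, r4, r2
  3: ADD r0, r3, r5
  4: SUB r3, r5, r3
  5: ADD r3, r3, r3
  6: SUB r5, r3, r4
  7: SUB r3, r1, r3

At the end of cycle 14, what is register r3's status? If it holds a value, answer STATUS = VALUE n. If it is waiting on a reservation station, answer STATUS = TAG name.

STATUS = TAG Add3

  c1: issue MUL r1<-Mul1  regs: r0:9,r1:Mul1,r2:5,r3:8,r4:5,r5:5
  c2: issue SUB r4<-Add1  regs: r0:9,r1:Mul1,r2:5,r3:8,r4:Add1,r5:5
  c3: issue SUB r5<-Add2  regs: r0:9,r1:Mul1,r2:5,r3:8,r4:Add1,r5:Add2
  c4: issue ADD r0<-Add3  regs: r0:Add3,r1:Mul1,r2:5,r3:8,r4:Add1,r5:Add2
  c5: CDB Add1=-3; issue SUB r3<-Add1  regs: r0:Add3,r1:Mul1,r2:5,r3:Add1,r4:-3,r5:Add2
  c6: CDB Mul1=25; stall  regs: r0:Add3,r1:25,r2:5,r3:Add1,r4:-3,r5:Add2
  c7: stall  regs: r0:Add3,r1:25,r2:5,r3:Add1,r4:-3,r5:Add2
  c8: CDB Add2=-8; issue ADD r3<-Add2  regs: r0:Add3,r1:25,r2:5,r3:Add2,r4:-3,r5:-8
  c9: stall  regs: r0:Add3,r1:25,r2:5,r3:Add2,r4:-3,r5:-8
  c10: stall  regs: r0:Add3,r1:25,r2:5,r3:Add2,r4:-3,r5:-8
  c11: CDB Add1=-16; issue SUB r5<-Add1  regs: r0:Add3,r1:25,r2:5,r3:Add2,r4:-3,r5:Add1
  c12: CDB Add3=0; issue SUB r3<-Add3  regs: r0:0,r1:25,r2:5,r3:Add3,r4:-3,r5:Add1
  c13: -  regs: r0:0,r1:25,r2:5,r3:Add3,r4:-3,r5:Add1
  c14: CDB Add2=-32  regs: r0:0,r1:25,r2:5,r3:Add3,r4:-3,r5:Add1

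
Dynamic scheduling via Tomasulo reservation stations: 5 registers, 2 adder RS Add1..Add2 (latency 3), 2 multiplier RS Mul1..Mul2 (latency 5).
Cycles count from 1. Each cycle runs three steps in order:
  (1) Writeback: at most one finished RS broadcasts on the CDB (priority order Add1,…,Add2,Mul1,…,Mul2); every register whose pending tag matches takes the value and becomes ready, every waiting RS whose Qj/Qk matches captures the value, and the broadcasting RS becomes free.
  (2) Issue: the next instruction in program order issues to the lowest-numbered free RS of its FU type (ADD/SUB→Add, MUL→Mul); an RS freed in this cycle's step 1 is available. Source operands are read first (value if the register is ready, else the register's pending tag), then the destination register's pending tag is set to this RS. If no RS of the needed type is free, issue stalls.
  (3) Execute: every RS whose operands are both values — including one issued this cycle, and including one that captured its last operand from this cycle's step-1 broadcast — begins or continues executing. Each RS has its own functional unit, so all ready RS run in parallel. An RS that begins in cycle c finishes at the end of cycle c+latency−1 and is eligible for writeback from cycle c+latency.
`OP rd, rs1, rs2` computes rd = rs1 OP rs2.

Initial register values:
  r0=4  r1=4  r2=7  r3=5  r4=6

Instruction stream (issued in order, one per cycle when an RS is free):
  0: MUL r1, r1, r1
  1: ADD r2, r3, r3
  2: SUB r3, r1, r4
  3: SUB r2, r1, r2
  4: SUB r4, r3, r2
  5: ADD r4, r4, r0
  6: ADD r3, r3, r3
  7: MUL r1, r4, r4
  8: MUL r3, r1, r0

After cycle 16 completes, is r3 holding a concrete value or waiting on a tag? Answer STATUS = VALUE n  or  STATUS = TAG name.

  c1: issue MUL r1<-Mul1  regs: r0:4,r1:Mul1,r2:7,r3:5,r4:6
  c2: issue ADD r2<-Add1  regs: r0:4,r1:Mul1,r2:Add1,r3:5,r4:6
  c3: issue SUB r3<-Add2  regs: r0:4,r1:Mul1,r2:Add1,r3:Add2,r4:6
  c4: stall  regs: r0:4,r1:Mul1,r2:Add1,r3:Add2,r4:6
  c5: CDB Add1=10; issue SUB r2<-Add1  regs: r0:4,r1:Mul1,r2:Add1,r3:Add2,r4:6
  c6: CDB Mul1=16; stall  regs: r0:4,r1:16,r2:Add1,r3:Add2,r4:6
  c7: stall  regs: r0:4,r1:16,r2:Add1,r3:Add2,r4:6
  c8: stall  regs: r0:4,r1:16,r2:Add1,r3:Add2,r4:6
  c9: CDB Add1=6; issue SUB r4<-Add1  regs: r0:4,r1:16,r2:6,r3:Add2,r4:Add1
  c10: CDB Add2=10; issue ADD r4<-Add2  regs: r0:4,r1:16,r2:6,r3:10,r4:Add2
  c11: stall  regs: r0:4,r1:16,r2:6,r3:10,r4:Add2
  c12: stall  regs: r0:4,r1:16,r2:6,r3:10,r4:Add2
  c13: CDB Add1=4; issue ADD r3<-Add1  regs: r0:4,r1:16,r2:6,r3:Add1,r4:Add2
  c14: issue MUL r1<-Mul1  regs: r0:4,r1:Mul1,r2:6,r3:Add1,r4:Add2
  c15: issue MUL r3<-Mul2  regs: r0:4,r1:Mul1,r2:6,r3:Mul2,r4:Add2
  c16: CDB Add1=20  regs: r0:4,r1:Mul1,r2:6,r3:Mul2,r4:Add2

STATUS = TAG Mul2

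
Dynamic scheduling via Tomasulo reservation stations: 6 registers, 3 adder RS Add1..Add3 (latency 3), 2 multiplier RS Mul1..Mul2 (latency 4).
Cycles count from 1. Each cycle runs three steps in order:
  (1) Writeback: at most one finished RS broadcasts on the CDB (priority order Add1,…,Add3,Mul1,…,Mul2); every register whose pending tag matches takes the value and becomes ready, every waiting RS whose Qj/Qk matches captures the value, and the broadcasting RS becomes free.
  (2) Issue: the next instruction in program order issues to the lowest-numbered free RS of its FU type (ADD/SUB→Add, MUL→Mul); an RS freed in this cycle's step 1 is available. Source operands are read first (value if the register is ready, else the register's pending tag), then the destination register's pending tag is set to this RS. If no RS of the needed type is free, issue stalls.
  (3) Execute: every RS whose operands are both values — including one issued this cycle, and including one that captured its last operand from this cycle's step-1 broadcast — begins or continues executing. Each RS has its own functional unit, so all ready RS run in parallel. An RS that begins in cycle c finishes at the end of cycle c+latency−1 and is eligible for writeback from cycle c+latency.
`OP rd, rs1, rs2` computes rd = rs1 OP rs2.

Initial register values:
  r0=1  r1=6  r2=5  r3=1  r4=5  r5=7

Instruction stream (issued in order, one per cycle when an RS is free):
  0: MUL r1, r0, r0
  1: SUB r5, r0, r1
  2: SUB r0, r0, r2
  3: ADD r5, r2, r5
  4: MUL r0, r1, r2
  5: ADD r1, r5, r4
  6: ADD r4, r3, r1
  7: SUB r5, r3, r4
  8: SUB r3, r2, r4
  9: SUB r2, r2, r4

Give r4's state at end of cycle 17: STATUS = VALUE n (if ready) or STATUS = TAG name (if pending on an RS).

STATUS = VALUE 11

c1: issue MUL r1<-Mul1 | r0:1,r1:Mul1,r2:5,r3:1,r4:5,r5:7
c2: issue SUB r5<-Add1 | r0:1,r1:Mul1,r2:5,r3:1,r4:5,r5:Add1
c3: issue SUB r0<-Add2 | r0:Add2,r1:Mul1,r2:5,r3:1,r4:5,r5:Add1
c4: issue ADD r5<-Add3 | r0:Add2,r1:Mul1,r2:5,r3:1,r4:5,r5:Add3
c5: CDB Mul1=1; issue MUL r0<-Mul1 | r0:Mul1,r1:1,r2:5,r3:1,r4:5,r5:Add3
c6: CDB Add2=-4; issue ADD r1<-Add2 | r0:Mul1,r1:Add2,r2:5,r3:1,r4:5,r5:Add3
c7: stall | r0:Mul1,r1:Add2,r2:5,r3:1,r4:5,r5:Add3
c8: CDB Add1=0; issue ADD r4<-Add1 | r0:Mul1,r1:Add2,r2:5,r3:1,r4:Add1,r5:Add3
c9: CDB Mul1=5; stall | r0:5,r1:Add2,r2:5,r3:1,r4:Add1,r5:Add3
c10: stall | r0:5,r1:Add2,r2:5,r3:1,r4:Add1,r5:Add3
c11: CDB Add3=5; issue SUB r5<-Add3 | r0:5,r1:Add2,r2:5,r3:1,r4:Add1,r5:Add3
c12: stall | r0:5,r1:Add2,r2:5,r3:1,r4:Add1,r5:Add3
c13: stall | r0:5,r1:Add2,r2:5,r3:1,r4:Add1,r5:Add3
c14: CDB Add2=10; issue SUB r3<-Add2 | r0:5,r1:10,r2:5,r3:Add2,r4:Add1,r5:Add3
c15: stall | r0:5,r1:10,r2:5,r3:Add2,r4:Add1,r5:Add3
c16: stall | r0:5,r1:10,r2:5,r3:Add2,r4:Add1,r5:Add3
c17: CDB Add1=11; issue SUB r2<-Add1 | r0:5,r1:10,r2:Add1,r3:Add2,r4:11,r5:Add3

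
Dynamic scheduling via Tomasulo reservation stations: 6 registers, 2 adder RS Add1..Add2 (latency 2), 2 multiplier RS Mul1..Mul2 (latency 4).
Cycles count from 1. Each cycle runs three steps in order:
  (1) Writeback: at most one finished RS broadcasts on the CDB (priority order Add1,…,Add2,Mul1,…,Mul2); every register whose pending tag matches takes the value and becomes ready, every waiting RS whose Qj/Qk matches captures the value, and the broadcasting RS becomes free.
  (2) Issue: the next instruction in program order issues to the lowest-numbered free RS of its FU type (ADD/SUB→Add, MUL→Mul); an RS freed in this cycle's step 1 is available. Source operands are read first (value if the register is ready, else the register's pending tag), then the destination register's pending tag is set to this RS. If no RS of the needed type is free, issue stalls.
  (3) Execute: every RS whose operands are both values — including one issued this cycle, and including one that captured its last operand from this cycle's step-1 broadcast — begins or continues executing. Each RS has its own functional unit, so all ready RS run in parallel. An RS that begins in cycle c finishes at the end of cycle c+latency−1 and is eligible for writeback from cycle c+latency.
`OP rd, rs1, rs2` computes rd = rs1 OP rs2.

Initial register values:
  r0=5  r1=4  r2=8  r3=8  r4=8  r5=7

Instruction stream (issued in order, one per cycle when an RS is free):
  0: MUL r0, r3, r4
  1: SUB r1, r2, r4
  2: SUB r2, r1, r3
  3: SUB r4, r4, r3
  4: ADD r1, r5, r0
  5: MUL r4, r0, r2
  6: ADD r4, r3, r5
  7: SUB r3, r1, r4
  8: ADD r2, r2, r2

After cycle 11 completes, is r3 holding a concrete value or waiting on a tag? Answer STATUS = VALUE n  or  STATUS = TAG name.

cycle 1: issue MUL r0<-Mul1 // r0:Mul1,r1:4,r2:8,r3:8,r4:8,r5:7
cycle 2: issue SUB r1<-Add1 // r0:Mul1,r1:Add1,r2:8,r3:8,r4:8,r5:7
cycle 3: issue SUB r2<-Add2 // r0:Mul1,r1:Add1,r2:Add2,r3:8,r4:8,r5:7
cycle 4: CDB Add1=0; issue SUB r4<-Add1 // r0:Mul1,r1:0,r2:Add2,r3:8,r4:Add1,r5:7
cycle 5: CDB Mul1=64; stall // r0:64,r1:0,r2:Add2,r3:8,r4:Add1,r5:7
cycle 6: CDB Add1=0; issue ADD r1<-Add1 // r0:64,r1:Add1,r2:Add2,r3:8,r4:0,r5:7
cycle 7: CDB Add2=-8; issue MUL r4<-Mul1 // r0:64,r1:Add1,r2:-8,r3:8,r4:Mul1,r5:7
cycle 8: CDB Add1=71; issue ADD r4<-Add1 // r0:64,r1:71,r2:-8,r3:8,r4:Add1,r5:7
cycle 9: issue SUB r3<-Add2 // r0:64,r1:71,r2:-8,r3:Add2,r4:Add1,r5:7
cycle 10: CDB Add1=15; issue ADD r2<-Add1 // r0:64,r1:71,r2:Add1,r3:Add2,r4:15,r5:7
cycle 11: CDB Mul1=-512 // r0:64,r1:71,r2:Add1,r3:Add2,r4:15,r5:7

STATUS = TAG Add2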